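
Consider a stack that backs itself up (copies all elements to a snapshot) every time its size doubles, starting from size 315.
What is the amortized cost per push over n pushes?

Backups occur at sizes 315, 630, 1260, ..., copying 315 + 630 + 1260 + ... <= 2n elements total (geometric series). Spread over n pushes, the amortized backup cost is O(1) per push.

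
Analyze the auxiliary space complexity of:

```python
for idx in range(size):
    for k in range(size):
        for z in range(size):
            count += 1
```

Space complexity: O(1).
Only a constant amount of auxiliary storage is used; nothing grows with n.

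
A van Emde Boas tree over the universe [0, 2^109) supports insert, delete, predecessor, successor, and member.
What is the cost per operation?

vEB recursively partitions [0, 649037107316853453566312041152512) into sqrt(u) clusters of size sqrt(u). Each operation recurses into either one cluster or the summary, never both: T(u) = T(sqrt(u)) + O(1) => T(u) = O(log log u) = O(log 109). This is worst-case, not just amortized.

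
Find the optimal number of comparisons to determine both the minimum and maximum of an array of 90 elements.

Naive approach: 178 comparisons (89 for max + 89 for min).
Optimal: Compare elements in pairs first (floor(n/2) = 45 comparisons), then find max among winners and min among losers (44 comparisons each).
Total: ceil(3n/2) - 2 = 133 comparisons. An adversary argument shows this is also a lower bound.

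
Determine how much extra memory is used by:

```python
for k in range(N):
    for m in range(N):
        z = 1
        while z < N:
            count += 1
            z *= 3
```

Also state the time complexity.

Space complexity: O(1).
Only a constant amount of auxiliary storage is used; nothing grows with n.
Time complexity: O(n^2 log n).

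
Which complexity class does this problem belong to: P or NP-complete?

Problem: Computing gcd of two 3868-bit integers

This problem is in P: the Euclidean algorithm runs in polynomial time in the bit-length.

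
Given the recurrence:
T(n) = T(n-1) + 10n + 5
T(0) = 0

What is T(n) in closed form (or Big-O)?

Dominant term in sum is 10*sum(i, i=1..n) = 10*n*(n+1)/2 = O(n^2).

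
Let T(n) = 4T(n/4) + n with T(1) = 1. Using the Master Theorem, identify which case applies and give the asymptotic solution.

a=4, b=4, f(n)=n.
log_4(4) = 1, so n^(log_b(a)) = n.
f(n) = Theta(n), so Case 2 applies.
T(n) = Theta(n log n).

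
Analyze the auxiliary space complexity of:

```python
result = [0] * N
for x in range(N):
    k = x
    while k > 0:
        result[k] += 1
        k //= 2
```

Space complexity: O(n).
Auxiliary storage grows linearly with the input size n in the worst case.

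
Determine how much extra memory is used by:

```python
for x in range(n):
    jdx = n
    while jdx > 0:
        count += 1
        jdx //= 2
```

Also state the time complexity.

Space complexity: O(1).
Only a constant amount of auxiliary storage is used; nothing grows with n.
Time complexity: O(n log n).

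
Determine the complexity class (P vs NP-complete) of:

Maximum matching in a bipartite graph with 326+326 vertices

This problem is in P: Hopcroft-Karp runs in O(E sqrt(V)).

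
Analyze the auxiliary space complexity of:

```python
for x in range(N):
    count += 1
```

Space complexity: O(1).
Only a constant amount of auxiliary storage is used; nothing grows with n.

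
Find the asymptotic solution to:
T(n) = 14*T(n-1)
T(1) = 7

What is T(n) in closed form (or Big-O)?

Each step multiplies by 14. T(n) = T(1)*14^(n-1) = 7*14^(n-1).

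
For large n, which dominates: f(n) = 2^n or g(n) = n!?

g(n) = n! grows faster: by Stirling n! ~ (n/e)^n sqrt(2*pi*n); (n/e)^n eventually dominates 2^n.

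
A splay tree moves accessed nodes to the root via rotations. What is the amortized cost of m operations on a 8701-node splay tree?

Using a potential function Phi = sum of log(size of subtree) for each node, each splay operation has amortized cost O(log n) where n = 8701. Bad individual operations (O(n)) are offset by decreased potential.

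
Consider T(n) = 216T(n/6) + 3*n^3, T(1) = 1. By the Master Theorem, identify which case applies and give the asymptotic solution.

a=216, b=6, f(n)=3*n^3.
log_6(216) = 3, so n^(log_b(a)) = n^3.
f(n) = Theta(n^3), so Case 2 applies.
T(n) = Theta(n^3 log n).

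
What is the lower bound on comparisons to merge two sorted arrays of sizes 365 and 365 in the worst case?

Adversary: with |365 - 365| <= 1 the inputs can be fully interleaved so that every adjacent pair in the merged output comes from different arrays. Then each of the 729 adjacent pairs must be directly compared, or the algorithm cannot determine their relative order. Standard merge meets this bound.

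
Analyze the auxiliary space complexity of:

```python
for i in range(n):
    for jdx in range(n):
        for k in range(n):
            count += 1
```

Space complexity: O(1).
Only a constant amount of auxiliary storage is used; nothing grows with n.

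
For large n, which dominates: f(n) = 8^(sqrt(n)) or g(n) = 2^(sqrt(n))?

f(n) = 8^(sqrt(n)) grows faster: ratio is (8/2)^(sqrt(n)) -> infinity since 8/2 > 1.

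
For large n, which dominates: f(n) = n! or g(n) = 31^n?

f(n) = n! grows faster: n!/31^n -> infinity by Stirling.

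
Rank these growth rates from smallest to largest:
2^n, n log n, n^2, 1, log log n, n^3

Ordered by growth rate: 1 < log log n < n log n < n^2 < n^3 < 2^n.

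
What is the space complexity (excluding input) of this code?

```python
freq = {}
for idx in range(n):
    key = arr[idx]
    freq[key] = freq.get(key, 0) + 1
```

Space complexity: O(n).
Auxiliary storage grows linearly with the input size n in the worst case.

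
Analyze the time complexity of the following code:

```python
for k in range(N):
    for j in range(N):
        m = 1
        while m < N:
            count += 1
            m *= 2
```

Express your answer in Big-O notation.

Time complexity: O(n^2 log n).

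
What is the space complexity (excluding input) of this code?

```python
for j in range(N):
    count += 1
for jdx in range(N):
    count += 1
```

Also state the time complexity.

Space complexity: O(1).
Only a constant amount of auxiliary storage is used; nothing grows with n.
Time complexity: O(n).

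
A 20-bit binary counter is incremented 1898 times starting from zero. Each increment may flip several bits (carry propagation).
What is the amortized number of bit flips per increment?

Bit i flips on every 2^i-th increment, so over 1898 increments bit i flips floor(1898/2^i) times. Summing over i: total flips < 2 * 1898. Amortized: < 2 = O(1) per increment.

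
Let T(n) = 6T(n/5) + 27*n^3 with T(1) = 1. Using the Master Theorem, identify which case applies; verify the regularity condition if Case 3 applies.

a=6, b=5, f(n)=27*n^3.
log_5(6) = 1.113 < 3.
f(n) = Omega(n^(1.113+epsilon)) for some epsilon > 0, so Case 3 is the candidate.
Regularity: a*f(n/b) = 6*27*(n/5)^3 = (6/125)*27*n^3 <= c*f(n) with c = 6/125 < 1. Satisfied.
Case 3: T(n) = Theta(n^3).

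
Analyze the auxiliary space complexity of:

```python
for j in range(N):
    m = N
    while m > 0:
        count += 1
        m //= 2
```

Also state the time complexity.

Space complexity: O(1).
Only a constant amount of auxiliary storage is used; nothing grows with n.
Time complexity: O(n log n).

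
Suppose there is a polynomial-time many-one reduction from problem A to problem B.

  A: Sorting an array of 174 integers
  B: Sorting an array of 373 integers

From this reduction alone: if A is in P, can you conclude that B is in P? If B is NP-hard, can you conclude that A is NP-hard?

A poly-time reduction A <=_p B transfers tractability DOWN (B easy => A easy) and hardness UP (A hard => B hard), not the reverse.
From A in P, the reduction alone does NOT give B in P: any problem in P trivially reduces to SAT, yet SAT is not known to be in P.
From B NP-hard, the reduction alone does NOT give A NP-hard: again, easy problems reduce to hard ones.
(Here in fact A is P and B is P.)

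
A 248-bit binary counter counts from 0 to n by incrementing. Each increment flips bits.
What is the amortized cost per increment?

Bit i flips every 2^i increments. Total flips over n increments: sum_{i=0}^{248} n/2^i < 2n. Amortized cost: 2n/n = O(1).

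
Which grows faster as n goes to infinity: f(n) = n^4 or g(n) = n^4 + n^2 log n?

f(n) = n^4 and g(n) = n^4 + n^2 log n are Theta of each other: the lower-order n^2 log n term is o(n^4); both are Theta(n^4).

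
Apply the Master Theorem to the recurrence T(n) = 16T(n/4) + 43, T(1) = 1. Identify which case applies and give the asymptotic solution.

a=16, b=4, f(n)=43.
log_4(16) = 2 > 0.
Since f(n) = O(n^0) is polynomially smaller than n^2, Case 1 applies.
T(n) = Theta(n^2).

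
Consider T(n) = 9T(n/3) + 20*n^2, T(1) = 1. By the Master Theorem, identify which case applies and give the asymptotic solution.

a=9, b=3, f(n)=20*n^2.
log_3(9) = 2, so n^(log_b(a)) = n^2.
f(n) = Theta(n^2), so Case 2 applies.
T(n) = Theta(n^2 log n).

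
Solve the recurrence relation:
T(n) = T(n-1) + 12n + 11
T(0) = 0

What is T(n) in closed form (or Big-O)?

Dominant term in sum is 12*sum(i, i=1..n) = 12*n*(n+1)/2 = O(n^2).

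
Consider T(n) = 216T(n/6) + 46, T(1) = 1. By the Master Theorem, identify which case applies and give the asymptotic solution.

a=216, b=6, f(n)=46.
log_6(216) = 3 > 0.
Since f(n) = O(n^0) is polynomially smaller than n^3, Case 1 applies.
T(n) = Theta(n^3).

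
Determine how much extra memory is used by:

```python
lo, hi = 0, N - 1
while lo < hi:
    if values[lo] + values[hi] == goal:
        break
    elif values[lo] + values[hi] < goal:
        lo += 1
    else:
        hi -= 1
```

Space complexity: O(1).
Only a constant amount of auxiliary storage is used; nothing grows with n.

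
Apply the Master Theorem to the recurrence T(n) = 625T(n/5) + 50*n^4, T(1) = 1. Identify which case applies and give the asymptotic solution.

a=625, b=5, f(n)=50*n^4.
log_5(625) = 4, so n^(log_b(a)) = n^4.
f(n) = Theta(n^4), so Case 2 applies.
T(n) = Theta(n^4 log n).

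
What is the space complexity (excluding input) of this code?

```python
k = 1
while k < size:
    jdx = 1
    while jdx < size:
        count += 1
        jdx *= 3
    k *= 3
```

Space complexity: O(1).
Only a constant amount of auxiliary storage is used; nothing grows with n.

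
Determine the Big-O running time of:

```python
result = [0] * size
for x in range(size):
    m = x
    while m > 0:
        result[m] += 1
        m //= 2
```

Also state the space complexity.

Time complexity: O(n log n).
Space complexity: O(n).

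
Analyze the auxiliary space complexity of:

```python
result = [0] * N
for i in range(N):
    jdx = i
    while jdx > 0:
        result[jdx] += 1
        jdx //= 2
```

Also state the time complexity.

Space complexity: O(n).
Auxiliary storage grows linearly with the input size n in the worst case.
Time complexity: O(n log n).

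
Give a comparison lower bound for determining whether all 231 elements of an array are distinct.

In the algebraic decision-tree model, the YES region for element distinctness on 231 elements has 231! connected components (one per ordering). Ben-Or's theorem then gives a lower bound of Omega(log(n!)) = Omega(n log n).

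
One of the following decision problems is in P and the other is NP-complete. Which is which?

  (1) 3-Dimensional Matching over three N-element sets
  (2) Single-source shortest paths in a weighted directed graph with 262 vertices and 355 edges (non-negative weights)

(1) is NP-complete: one of Karp's 21 NP-complete problems.
(2) is P: Dijkstra's algorithm runs in O((V+E) log V).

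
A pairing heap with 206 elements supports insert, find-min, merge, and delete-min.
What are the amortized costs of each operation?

Pairing heaps are self-adjusting heap-ordered trees. Insert and merge link two roots: O(1). Find-min reads the root: O(1). Delete-min removes the root, then pairs children in two passes; amortized cost is O(log 206) = O(log n).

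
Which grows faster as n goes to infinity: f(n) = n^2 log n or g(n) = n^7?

g(n) = n^7 grows faster: n^7 / (n^2 log n) = n^5/log n -> infinity.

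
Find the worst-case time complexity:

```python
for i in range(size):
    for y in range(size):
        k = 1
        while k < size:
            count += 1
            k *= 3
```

Time complexity: O(n^2 log n).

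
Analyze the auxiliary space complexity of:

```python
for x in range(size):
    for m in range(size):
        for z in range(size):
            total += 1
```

Space complexity: O(1).
Only a constant amount of auxiliary storage is used; nothing grows with n.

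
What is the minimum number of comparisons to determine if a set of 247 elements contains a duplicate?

Determining if 247 elements are all distinct requires Omega(n log n) comparisons in the comparison model. This follows from the element distinctness lower bound.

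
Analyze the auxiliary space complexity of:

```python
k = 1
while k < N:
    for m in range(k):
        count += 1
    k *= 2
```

Space complexity: O(1).
Only a constant amount of auxiliary storage is used; nothing grows with n.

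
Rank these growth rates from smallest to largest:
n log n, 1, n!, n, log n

Ordered by growth rate: 1 < log n < n < n log n < n!.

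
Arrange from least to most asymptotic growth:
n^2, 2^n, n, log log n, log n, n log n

Ordered by growth rate: log log n < log n < n < n log n < n^2 < 2^n.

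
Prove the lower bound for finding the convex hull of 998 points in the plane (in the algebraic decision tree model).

Reduction from sorting: given 998 numbers x_1,...,x_{998}, map x_i to the point (x_i, x_i^2) on the parabola y = x^2. All points are on the convex hull, and walking the hull gives them in sorted x-order. Since sorting requires Omega(n log n), so does planar convex hull.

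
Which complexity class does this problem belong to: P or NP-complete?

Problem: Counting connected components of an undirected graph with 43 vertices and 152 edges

This problem is in P: BFS/DFS visits each vertex and edge once: O(V+E).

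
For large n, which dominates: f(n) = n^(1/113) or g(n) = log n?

f(n) = n^(1/113) grows faster: any positive power of n dominates log n.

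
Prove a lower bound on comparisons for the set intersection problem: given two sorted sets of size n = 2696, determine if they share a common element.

For two sorted arrays of size n = 2696, any correct algorithm must examine Omega(n) elements. If fewer are examined, an adversary places a common element in an unexamined gap. A merge-based scan achieves O(n), so the bound is tight.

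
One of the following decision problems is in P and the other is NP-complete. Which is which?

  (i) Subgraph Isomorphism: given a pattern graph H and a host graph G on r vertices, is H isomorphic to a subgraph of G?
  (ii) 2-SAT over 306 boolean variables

(i) is NP-complete: generalizes Clique and Hamiltonian Path (pattern size is part of the input).
(ii) is P: 2-SAT is solvable in linear time via implication-graph SCCs.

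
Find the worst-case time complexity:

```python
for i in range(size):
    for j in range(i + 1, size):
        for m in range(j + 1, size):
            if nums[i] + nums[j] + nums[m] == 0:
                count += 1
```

Time complexity: O(n^3).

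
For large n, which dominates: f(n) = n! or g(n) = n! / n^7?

f(n) = n! grows faster: the ratio n!/(n!/n^7) = n^7 -> infinity.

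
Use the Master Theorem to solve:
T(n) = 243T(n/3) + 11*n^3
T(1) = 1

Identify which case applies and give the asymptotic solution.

a=243, b=3, f(n)=11*n^3.
log_3(243) = 5 > 3.
Since f(n) = O(n^3) is polynomially smaller than n^5, Case 1 applies.
T(n) = Theta(n^5).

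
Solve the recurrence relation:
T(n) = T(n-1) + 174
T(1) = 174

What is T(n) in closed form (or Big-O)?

Unrolling: T(n) = T(n-1) + 174 = T(n-2) + 2*174 = ... = T(1) + (n-1)*174 = 174 + (n-1)*174 = 174n.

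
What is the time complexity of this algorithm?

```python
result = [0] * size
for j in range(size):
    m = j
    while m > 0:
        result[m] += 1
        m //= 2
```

Time complexity: O(n log n).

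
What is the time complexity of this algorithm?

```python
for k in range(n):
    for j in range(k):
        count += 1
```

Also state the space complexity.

Time complexity: O(n^2).
Space complexity: O(1).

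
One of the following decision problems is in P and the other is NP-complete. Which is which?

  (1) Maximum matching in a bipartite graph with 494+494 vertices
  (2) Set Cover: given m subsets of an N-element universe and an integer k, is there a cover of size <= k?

(1) is P: Hopcroft-Karp runs in O(E sqrt(V)).
(2) is NP-complete: one of Karp's 21 NP-complete problems (with k part of the input).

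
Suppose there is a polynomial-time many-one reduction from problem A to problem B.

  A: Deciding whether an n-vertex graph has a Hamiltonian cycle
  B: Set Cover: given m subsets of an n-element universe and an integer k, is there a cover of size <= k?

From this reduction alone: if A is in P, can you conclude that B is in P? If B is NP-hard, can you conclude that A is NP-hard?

A poly-time reduction A <=_p B transfers tractability DOWN (B easy => A easy) and hardness UP (A hard => B hard), not the reverse.
From A in P, the reduction alone does NOT give B in P: any problem in P trivially reduces to SAT, yet SAT is not known to be in P.
From B NP-hard, the reduction alone does NOT give A NP-hard: again, easy problems reduce to hard ones.
(Here in fact A is NP-complete and B is NP-complete.)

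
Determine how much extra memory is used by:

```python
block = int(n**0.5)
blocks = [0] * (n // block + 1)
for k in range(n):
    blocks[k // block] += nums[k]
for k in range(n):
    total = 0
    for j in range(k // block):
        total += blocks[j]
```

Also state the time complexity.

Space complexity: O(sqrt(n)).
Storage scales with sqrt(n).
Time complexity: O(n * sqrt(n)).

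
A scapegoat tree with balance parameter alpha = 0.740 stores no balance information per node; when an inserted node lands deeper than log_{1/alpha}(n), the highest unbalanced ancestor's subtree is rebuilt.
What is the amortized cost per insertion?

Search/insert path is O(log n). A rebuild of a subtree of size s costs O(s), but with alpha = 0.740 at least Omega(s) insertions must have occurred in that subtree since its last rebuild. Charging O(1) of the rebuild to each such insertion gives O(log n) amortized.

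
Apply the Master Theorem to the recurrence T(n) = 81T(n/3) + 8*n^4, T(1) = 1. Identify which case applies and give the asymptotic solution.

a=81, b=3, f(n)=8*n^4.
log_3(81) = 4, so n^(log_b(a)) = n^4.
f(n) = Theta(n^4), so Case 2 applies.
T(n) = Theta(n^4 log n).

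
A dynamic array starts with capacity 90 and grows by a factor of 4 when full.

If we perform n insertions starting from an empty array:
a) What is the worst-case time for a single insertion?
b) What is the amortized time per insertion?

(a) Worst-case single insertion: O(n) -- when the array is full at capacity c, the resize copies all c elements, and c can be Theta(n).
(b) Resizes happen at sizes 90, 360, 1440, ... Total copy cost for n insertions: 90 + 360 + ... = O(n) (geometric series with ratio 1/4). Amortized cost per insertion: O(n)/n = O(1).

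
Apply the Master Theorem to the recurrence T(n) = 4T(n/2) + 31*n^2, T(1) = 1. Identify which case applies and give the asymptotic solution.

a=4, b=2, f(n)=31*n^2.
log_2(4) = 2, so n^(log_b(a)) = n^2.
f(n) = Theta(n^2), so Case 2 applies.
T(n) = Theta(n^2 log n).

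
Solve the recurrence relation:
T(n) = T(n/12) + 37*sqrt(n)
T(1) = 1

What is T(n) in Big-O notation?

Each level contributes sqrt(n/12^k). Geometric series with ratio 1/sqrt(12) < 1 sums to O(sqrt(n)).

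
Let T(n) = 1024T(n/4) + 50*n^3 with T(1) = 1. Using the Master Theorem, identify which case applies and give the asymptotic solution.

a=1024, b=4, f(n)=50*n^3.
log_4(1024) = 5 > 3.
Since f(n) = O(n^3) is polynomially smaller than n^5, Case 1 applies.
T(n) = Theta(n^5).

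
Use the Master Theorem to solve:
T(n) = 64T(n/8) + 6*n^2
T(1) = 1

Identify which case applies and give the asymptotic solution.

a=64, b=8, f(n)=6*n^2.
log_8(64) = 2, so n^(log_b(a)) = n^2.
f(n) = Theta(n^2), so Case 2 applies.
T(n) = Theta(n^2 log n).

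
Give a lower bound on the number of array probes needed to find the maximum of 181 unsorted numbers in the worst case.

Adversary: any unprobed cell could hold a value larger than everything seen so far. If fewer than 181 cells are probed, the adversary places the max in an unprobed cell. So all 181 cells must be examined; together with 181-1 comparisons this is tight.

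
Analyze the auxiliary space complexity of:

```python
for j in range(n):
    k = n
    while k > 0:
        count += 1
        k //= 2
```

Space complexity: O(1).
Only a constant amount of auxiliary storage is used; nothing grows with n.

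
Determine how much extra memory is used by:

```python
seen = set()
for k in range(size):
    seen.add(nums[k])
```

Space complexity: O(n).
Auxiliary storage grows linearly with the input size n in the worst case.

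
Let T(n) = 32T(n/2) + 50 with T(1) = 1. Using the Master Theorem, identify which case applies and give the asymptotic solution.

a=32, b=2, f(n)=50.
log_2(32) = 5 > 0.
Since f(n) = O(n^0) is polynomially smaller than n^5, Case 1 applies.
T(n) = Theta(n^5).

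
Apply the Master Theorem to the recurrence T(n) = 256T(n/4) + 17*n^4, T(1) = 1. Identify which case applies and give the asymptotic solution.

a=256, b=4, f(n)=17*n^4.
log_4(256) = 4, so n^(log_b(a)) = n^4.
f(n) = Theta(n^4), so Case 2 applies.
T(n) = Theta(n^4 log n).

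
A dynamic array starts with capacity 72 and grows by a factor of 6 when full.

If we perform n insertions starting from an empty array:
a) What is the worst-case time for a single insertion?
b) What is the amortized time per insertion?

(a) Worst-case single insertion: O(n) -- when the array is full at capacity c, the resize copies all c elements, and c can be Theta(n).
(b) Resizes happen at sizes 72, 432, 2592, ... Total copy cost for n insertions: 72 + 432 + ... = O(n) (geometric series with ratio 1/6). Amortized cost per insertion: O(n)/n = O(1).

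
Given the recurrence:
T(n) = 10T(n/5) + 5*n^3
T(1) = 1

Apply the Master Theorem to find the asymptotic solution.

a=10, b=5, f(n)=5*n^3. log_5(10) = 1.431 < 3. Case 3: T(n) = O(n^3).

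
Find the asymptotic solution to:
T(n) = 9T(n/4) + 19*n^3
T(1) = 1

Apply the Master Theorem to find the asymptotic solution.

a=9, b=4, f(n)=19*n^3. log_4(9) = 1.585 < 3. Case 3: T(n) = O(n^3).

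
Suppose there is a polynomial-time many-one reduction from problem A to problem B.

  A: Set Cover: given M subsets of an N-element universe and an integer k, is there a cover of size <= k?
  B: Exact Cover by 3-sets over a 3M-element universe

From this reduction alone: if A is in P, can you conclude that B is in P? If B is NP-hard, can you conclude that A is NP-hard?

A poly-time reduction A <=_p B transfers tractability DOWN (B easy => A easy) and hardness UP (A hard => B hard), not the reverse.
From A in P, the reduction alone does NOT give B in P: any problem in P trivially reduces to SAT, yet SAT is not known to be in P.
From B NP-hard, the reduction alone does NOT give A NP-hard: again, easy problems reduce to hard ones.
(Here in fact A is NP-complete and B is NP-complete.)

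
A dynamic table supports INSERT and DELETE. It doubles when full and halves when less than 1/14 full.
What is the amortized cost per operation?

Using potential function Phi = |2*num_items - table_size| when load > 1/2, and Phi = table_size/2 - num_items otherwise. The gap of 1/14 vs 1/2 for shrinking prevents thrashing. Both insert and delete have O(1) amortized cost.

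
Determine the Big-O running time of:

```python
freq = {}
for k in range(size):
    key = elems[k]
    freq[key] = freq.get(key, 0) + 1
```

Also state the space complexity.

Time complexity: O(n).
Space complexity: O(n).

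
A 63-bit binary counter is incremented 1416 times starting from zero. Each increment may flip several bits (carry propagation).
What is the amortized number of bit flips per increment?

Bit i flips on every 2^i-th increment, so over 1416 increments bit i flips floor(1416/2^i) times. Summing over i: total flips < 2 * 1416. Amortized: < 2 = O(1) per increment.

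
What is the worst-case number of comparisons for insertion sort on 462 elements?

Insertion sort on reverse-sorted input: 1 + 2 + ... + (462-1) = 106491 comparisons.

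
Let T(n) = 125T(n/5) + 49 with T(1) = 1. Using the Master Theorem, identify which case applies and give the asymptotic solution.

a=125, b=5, f(n)=49.
log_5(125) = 3 > 0.
Since f(n) = O(n^0) is polynomially smaller than n^3, Case 1 applies.
T(n) = Theta(n^3).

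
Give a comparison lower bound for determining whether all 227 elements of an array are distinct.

In the algebraic decision-tree model, the YES region for element distinctness on 227 elements has 227! connected components (one per ordering). Ben-Or's theorem then gives a lower bound of Omega(log(n!)) = Omega(n log n).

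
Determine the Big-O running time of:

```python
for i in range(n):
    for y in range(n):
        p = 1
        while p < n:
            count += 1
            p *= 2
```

Time complexity: O(n^2 log n).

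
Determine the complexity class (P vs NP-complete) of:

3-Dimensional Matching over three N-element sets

This problem is NP-complete: one of Karp's 21 NP-complete problems.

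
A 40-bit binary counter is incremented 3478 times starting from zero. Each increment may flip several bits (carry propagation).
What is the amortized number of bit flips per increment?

Bit i flips on every 2^i-th increment, so over 3478 increments bit i flips floor(3478/2^i) times. Summing over i: total flips < 2 * 3478. Amortized: < 2 = O(1) per increment.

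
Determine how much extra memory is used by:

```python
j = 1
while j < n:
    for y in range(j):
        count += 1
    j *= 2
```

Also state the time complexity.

Space complexity: O(1).
Only a constant amount of auxiliary storage is used; nothing grows with n.
Time complexity: O(n).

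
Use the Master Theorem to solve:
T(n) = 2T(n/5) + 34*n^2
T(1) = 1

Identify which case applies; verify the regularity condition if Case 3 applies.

a=2, b=5, f(n)=34*n^2.
log_5(2) = 0.4307 < 2.
f(n) = Omega(n^(0.4307+epsilon)) for some epsilon > 0, so Case 3 is the candidate.
Regularity: a*f(n/b) = 2*34*(n/5)^2 = (2/25)*34*n^2 <= c*f(n) with c = 2/25 < 1. Satisfied.
Case 3: T(n) = Theta(n^2).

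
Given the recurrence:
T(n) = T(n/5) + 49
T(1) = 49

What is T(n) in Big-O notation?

Each step divides n by 5 and adds 49. After log_5(n) steps, T(n) = O(log n).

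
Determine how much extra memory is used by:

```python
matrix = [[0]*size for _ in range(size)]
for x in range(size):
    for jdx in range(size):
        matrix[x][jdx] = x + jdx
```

Space complexity: O(n^2).
A 2D structure of size n x n is allocated.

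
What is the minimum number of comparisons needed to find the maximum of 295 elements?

Finding the maximum requires 294 comparisons. Each comparison eliminates exactly one candidate. With 295 candidates, we need 294 eliminations.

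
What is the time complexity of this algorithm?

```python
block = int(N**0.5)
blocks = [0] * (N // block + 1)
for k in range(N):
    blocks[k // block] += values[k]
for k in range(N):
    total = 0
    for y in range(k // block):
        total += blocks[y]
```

Time complexity: O(n * sqrt(n)).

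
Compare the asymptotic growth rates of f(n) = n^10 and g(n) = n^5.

f(n) = n^10 grows faster: n^10/n^5 = n^5 -> infinity.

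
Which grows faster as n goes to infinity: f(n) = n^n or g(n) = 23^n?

f(n) = n^n grows faster: n^n / 23^n = (n/23)^n -> infinity once n > 23.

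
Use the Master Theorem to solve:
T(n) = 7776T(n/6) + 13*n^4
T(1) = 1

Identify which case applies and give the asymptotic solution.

a=7776, b=6, f(n)=13*n^4.
log_6(7776) = 5 > 4.
Since f(n) = O(n^4) is polynomially smaller than n^5, Case 1 applies.
T(n) = Theta(n^5).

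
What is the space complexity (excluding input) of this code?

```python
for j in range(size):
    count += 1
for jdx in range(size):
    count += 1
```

Space complexity: O(1).
Only a constant amount of auxiliary storage is used; nothing grows with n.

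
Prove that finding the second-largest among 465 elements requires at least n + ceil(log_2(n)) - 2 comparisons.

Lower bound (adversary): identifying the maximum requires 465-1 comparisons (each eliminates one candidate). Assign weight 1 to each element; on each comparison the adversary lets the heavier side win and gives it the loser's weight. The max ends with weight 465, but each comparison it wins at most doubles its weight, so the max must win >= ceil(log_2(465)) = 9 comparisons. The second-largest is one of those 9 direct losers to the max, and identifying which one is largest needs >= 9-1 further comparisons. Total >= 465-1 + 9-1 = 472.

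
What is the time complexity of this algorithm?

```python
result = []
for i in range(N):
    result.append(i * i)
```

Time complexity: O(n).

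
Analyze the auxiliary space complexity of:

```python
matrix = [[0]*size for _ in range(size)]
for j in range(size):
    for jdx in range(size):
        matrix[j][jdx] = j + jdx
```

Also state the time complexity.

Space complexity: O(n^2).
A 2D structure of size n x n is allocated.
Time complexity: O(n^2).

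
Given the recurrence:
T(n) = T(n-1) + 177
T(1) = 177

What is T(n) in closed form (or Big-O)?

Unrolling: T(n) = T(n-1) + 177 = T(n-2) + 2*177 = ... = T(1) + (n-1)*177 = 177 + (n-1)*177 = 177n.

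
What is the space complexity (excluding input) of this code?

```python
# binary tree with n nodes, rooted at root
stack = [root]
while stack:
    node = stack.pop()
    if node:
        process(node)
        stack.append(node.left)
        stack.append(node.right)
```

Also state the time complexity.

Space complexity: O(n).
Auxiliary storage grows linearly with the input size n in the worst case.
Time complexity: O(n).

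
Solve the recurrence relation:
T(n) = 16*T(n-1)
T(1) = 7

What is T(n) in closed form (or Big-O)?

Each step multiplies by 16. T(n) = T(1)*16^(n-1) = 7*16^(n-1).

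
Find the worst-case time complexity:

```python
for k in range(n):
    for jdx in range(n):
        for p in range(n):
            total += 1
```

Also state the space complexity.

Time complexity: O(n^3).
Space complexity: O(1).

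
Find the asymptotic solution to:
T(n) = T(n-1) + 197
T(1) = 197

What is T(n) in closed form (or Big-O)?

Unrolling: T(n) = T(n-1) + 197 = T(n-2) + 2*197 = ... = T(1) + (n-1)*197 = 197 + (n-1)*197 = 197n.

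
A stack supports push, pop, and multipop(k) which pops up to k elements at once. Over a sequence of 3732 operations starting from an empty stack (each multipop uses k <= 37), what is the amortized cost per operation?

Each element is pushed exactly once and popped at most once (whether by pop or as part of a multipop). So the total number of individual pops over the whole sequence is at most the number of pushes, which is at most 3732. Total work <= 2 * 3732, hence O(1) amortized per operation.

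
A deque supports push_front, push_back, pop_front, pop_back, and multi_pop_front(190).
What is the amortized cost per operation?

Assign 2 credits to each push operation. A pop uses 1 saved credit. multi_pop_front(190) uses up to 190 saved credits from previous pushes. Credits never go negative. Amortized cost is O(1).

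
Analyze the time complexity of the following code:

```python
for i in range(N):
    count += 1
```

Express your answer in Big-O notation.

Time complexity: O(n).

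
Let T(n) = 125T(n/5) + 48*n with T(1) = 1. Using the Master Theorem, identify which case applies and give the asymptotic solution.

a=125, b=5, f(n)=48*n.
log_5(125) = 3 > 1.
Since f(n) = O(n^1) is polynomially smaller than n^3, Case 1 applies.
T(n) = Theta(n^3).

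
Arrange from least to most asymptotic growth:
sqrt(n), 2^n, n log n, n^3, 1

Ordered by growth rate: 1 < sqrt(n) < n log n < n^3 < 2^n.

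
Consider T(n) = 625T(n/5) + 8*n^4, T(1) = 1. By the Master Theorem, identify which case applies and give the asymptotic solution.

a=625, b=5, f(n)=8*n^4.
log_5(625) = 4, so n^(log_b(a)) = n^4.
f(n) = Theta(n^4), so Case 2 applies.
T(n) = Theta(n^4 log n).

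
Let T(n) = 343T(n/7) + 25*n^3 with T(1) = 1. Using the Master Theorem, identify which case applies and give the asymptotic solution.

a=343, b=7, f(n)=25*n^3.
log_7(343) = 3, so n^(log_b(a)) = n^3.
f(n) = Theta(n^3), so Case 2 applies.
T(n) = Theta(n^3 log n).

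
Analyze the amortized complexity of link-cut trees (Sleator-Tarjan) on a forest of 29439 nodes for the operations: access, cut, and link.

Link-cut trees represent the forest using splay trees over preferred paths. With potential Phi = sum over nodes of log(size of virtual subtree), each access on 29439 nodes is O(log 29439) = O(log n) amortized by the splay-tree access lemma. Cut and link are O(1) plus one access.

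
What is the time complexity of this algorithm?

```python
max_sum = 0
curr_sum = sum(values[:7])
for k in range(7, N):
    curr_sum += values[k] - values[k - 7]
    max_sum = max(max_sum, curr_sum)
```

Time complexity: O(n).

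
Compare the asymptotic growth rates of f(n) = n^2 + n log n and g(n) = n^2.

f(n) = n^2 + n log n and g(n) = n^2 are Theta of each other: the lower-order n log n term is o(n^2); both are Theta(n^2).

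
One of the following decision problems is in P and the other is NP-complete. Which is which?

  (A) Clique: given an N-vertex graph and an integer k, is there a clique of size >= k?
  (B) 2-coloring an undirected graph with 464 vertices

(A) is NP-complete: complement of Independent Set / Vertex Cover (with k part of the input).
(B) is P: 2-coloring is bipartiteness testing via BFS, O(V+E).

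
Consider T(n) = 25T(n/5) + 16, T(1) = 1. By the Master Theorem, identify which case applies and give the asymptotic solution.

a=25, b=5, f(n)=16.
log_5(25) = 2 > 0.
Since f(n) = O(n^0) is polynomially smaller than n^2, Case 1 applies.
T(n) = Theta(n^2).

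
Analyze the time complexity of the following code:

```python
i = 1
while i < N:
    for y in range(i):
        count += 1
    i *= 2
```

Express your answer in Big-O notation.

Time complexity: O(n).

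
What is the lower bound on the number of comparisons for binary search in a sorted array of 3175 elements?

With 3175 possible positions, we need at least ceil(log_2(3175)) = 12 comparisons. Each comparison splits the remaining candidates by at most half.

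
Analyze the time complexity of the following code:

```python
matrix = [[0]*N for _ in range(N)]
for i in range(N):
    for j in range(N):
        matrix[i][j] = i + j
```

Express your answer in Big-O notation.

Time complexity: O(n^2).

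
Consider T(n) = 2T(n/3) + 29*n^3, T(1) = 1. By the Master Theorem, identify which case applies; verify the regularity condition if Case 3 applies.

a=2, b=3, f(n)=29*n^3.
log_3(2) = 0.6309 < 3.
f(n) = Omega(n^(0.6309+epsilon)) for some epsilon > 0, so Case 3 is the candidate.
Regularity: a*f(n/b) = 2*29*(n/3)^3 = (2/27)*29*n^3 <= c*f(n) with c = 2/27 < 1. Satisfied.
Case 3: T(n) = Theta(n^3).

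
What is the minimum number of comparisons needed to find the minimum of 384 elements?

Finding the minimum requires 383 comparisons, identical reasoning to finding the maximum. Each comparison eliminates one candidate.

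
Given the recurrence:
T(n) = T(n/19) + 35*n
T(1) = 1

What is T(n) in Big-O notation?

Geometric series: 35*n*(1 + 1/19 + 1/19^2 + ...) = O(n). T(n) = O(n).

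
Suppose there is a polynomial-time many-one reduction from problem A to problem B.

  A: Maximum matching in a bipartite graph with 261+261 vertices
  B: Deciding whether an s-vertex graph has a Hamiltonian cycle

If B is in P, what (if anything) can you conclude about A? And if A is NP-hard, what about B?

A poly-time reduction A <=_p B means any A-instance can be transformed to a B-instance in poly time.
If B is in P: compose the reduction with B's poly-time algorithm to solve A in poly time, so A is in P.
If A is NP-hard: every NP problem reduces to A, which reduces to B; composing reductions, every NP problem reduces to B, so B is NP-hard.
(Here in fact A is P and B is NP-complete.)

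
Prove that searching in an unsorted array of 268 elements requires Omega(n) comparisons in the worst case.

An adversary can always place the target in the last position checked. Until all 268 positions are examined, the target might be in any unchecked position. Therefore 268 comparisons are necessary.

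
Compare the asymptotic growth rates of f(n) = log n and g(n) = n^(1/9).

g(n) = n^(1/9) grows faster: any positive power of n dominates log n.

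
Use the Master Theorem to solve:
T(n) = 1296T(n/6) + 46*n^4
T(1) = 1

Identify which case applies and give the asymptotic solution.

a=1296, b=6, f(n)=46*n^4.
log_6(1296) = 4, so n^(log_b(a)) = n^4.
f(n) = Theta(n^4), so Case 2 applies.
T(n) = Theta(n^4 log n).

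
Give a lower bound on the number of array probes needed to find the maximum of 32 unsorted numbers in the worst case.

Adversary: any unprobed cell could hold a value larger than everything seen so far. If fewer than 32 cells are probed, the adversary places the max in an unprobed cell. So all 32 cells must be examined; together with 32-1 comparisons this is tight.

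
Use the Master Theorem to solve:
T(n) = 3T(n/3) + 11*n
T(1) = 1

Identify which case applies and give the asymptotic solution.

a=3, b=3, f(n)=11*n.
log_3(3) = 1, so n^(log_b(a)) = n.
f(n) = Theta(n), so Case 2 applies.
T(n) = Theta(n log n).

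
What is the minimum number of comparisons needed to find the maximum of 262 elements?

Finding the maximum requires 261 comparisons. Each comparison eliminates exactly one candidate. With 262 candidates, we need 261 eliminations.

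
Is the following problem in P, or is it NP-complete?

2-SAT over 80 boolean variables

This problem is in P: 2-SAT is solvable in linear time via implication-graph SCCs.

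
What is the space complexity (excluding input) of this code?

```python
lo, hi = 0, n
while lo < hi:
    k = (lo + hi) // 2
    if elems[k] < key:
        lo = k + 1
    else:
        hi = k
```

Space complexity: O(1).
Only a constant amount of auxiliary storage is used; nothing grows with n.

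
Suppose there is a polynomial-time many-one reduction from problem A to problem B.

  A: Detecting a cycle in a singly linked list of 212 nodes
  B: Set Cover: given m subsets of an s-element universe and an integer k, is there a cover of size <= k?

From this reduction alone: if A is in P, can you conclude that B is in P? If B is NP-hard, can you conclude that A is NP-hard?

A poly-time reduction A <=_p B transfers tractability DOWN (B easy => A easy) and hardness UP (A hard => B hard), not the reverse.
From A in P, the reduction alone does NOT give B in P: any problem in P trivially reduces to SAT, yet SAT is not known to be in P.
From B NP-hard, the reduction alone does NOT give A NP-hard: again, easy problems reduce to hard ones.
(Here in fact A is P and B is NP-complete.)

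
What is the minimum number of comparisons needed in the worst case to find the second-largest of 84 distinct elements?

Lower bound: finding the max needs 84-1 comparisons. By the adversary weight-doubling argument, the max must personally win >= ceil(log_2(84)) = 7 comparisons; the 2nd-largest is among those 7 losers, needing 7-1 more comparisons. Total >= 84-1 + 7-1 = 89. A balanced knockout tournament achieves this.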